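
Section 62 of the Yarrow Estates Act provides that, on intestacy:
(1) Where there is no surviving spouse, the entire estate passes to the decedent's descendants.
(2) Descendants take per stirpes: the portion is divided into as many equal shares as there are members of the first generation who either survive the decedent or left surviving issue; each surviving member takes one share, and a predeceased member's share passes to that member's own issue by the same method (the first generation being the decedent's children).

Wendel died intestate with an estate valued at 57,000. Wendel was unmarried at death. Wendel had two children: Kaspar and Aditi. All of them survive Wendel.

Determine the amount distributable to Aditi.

Aditi receives 28,500.

The entire 57,000 passes to the descendants.
That amount (57,000) is divided into 2 shares of 28,500: Kaspar and Aditi each take 28,500.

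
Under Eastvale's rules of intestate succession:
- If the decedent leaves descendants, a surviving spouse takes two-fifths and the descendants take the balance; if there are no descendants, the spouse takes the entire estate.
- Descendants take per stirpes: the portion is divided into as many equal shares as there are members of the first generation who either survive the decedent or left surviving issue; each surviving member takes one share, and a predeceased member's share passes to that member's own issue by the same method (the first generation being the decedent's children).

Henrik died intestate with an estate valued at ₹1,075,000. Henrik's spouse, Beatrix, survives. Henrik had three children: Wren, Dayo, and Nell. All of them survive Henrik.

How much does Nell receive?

Nell receives ₹215,000.

Beatrix takes two-fifths of ₹1,075,000 = ₹430,000. The remaining ₹645,000 passes to the descendants.
The descendants' portion (₹645,000) is divided into 3 shares of ₹215,000: Wren, Dayo, and Nell each take ₹215,000.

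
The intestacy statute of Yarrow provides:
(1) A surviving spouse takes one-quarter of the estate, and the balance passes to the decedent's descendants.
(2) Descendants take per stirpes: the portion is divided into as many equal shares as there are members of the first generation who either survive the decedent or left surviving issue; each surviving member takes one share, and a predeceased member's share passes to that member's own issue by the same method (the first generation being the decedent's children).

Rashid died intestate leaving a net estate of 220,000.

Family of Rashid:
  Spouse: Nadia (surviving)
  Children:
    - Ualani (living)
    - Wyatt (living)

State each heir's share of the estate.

Nadia: 55,000; Ualani: 82,500; Wyatt: 82,500

Nadia takes one-quarter of 220,000 = 55,000. The remaining 165,000 passes to the descendants.
The descendants' portion (165,000) is divided into 2 shares of 82,500: Ualani and Wyatt each take 82,500.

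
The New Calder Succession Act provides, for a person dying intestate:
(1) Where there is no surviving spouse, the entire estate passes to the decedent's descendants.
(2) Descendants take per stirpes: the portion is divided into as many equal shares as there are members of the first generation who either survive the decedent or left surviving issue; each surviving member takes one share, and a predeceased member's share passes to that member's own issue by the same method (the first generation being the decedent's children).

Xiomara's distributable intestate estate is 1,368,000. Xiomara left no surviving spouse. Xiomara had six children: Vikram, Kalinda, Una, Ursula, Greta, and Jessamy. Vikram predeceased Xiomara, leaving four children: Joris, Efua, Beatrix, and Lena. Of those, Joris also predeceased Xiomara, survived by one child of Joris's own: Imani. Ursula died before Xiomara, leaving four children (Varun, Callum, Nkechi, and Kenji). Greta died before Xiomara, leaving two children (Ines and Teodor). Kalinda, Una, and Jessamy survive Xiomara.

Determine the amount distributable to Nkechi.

Nkechi receives 57,000.

The entire 1,368,000 passes to the descendants.
That amount (1,368,000) is divided into 6 shares of 228,000: Kalinda, Una, and Jessamy each take 228,000; Vikram's 228,000 share passes to Vikram's issue; Ursula's 228,000 share passes to Ursula's issue; Greta's 228,000 share passes to Greta's issue.
Vikram's share (228,000) is divided into 4 shares of 57,000: Efua, Beatrix, and Lena each take 57,000; Joris's 57,000 share passes to Joris's issue.
Joris's share (57,000) passes entirely to Imani.
Ursula's share (228,000) is divided into 4 shares of 57,000: Varun, Callum, Nkechi, and Kenji each take 57,000.
Greta's share (228,000) is divided into 2 shares of 114,000: Ines and Teodor each take 114,000.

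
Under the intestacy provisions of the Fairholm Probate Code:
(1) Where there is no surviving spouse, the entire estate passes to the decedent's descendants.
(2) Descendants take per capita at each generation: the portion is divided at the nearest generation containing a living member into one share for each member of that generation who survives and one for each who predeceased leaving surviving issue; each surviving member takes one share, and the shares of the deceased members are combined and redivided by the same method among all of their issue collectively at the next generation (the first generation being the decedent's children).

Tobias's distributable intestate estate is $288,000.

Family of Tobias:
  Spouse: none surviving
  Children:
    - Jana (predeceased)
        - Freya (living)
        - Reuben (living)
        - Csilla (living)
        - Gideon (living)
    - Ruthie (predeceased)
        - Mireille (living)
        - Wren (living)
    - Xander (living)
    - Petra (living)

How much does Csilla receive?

The entire $288,000 passes to the descendants.
That amount ($288,000) is divided at the children's generation into 4 shares of $72,000. Xander and Petra each take $72,000. The 2 shares of the deceased (Jana and Ruthie) are combined into a pool of $144,000.
That pool ($144,000) is divided at the grandchildren's generation equally among Freya, Reuben, Csilla, Gideon, Mireille, and Wren: $24,000 each.

Csilla receives $24,000.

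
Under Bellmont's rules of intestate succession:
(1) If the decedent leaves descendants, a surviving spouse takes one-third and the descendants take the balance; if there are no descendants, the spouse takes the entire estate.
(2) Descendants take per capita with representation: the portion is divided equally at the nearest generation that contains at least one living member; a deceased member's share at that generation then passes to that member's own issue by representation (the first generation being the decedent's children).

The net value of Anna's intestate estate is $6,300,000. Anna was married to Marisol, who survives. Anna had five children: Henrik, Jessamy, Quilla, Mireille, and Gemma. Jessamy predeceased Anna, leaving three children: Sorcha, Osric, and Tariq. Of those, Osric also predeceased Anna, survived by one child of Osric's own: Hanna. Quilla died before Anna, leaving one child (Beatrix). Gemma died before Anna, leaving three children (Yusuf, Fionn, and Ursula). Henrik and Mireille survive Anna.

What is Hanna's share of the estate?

Marisol takes one-third of $6,300,000 = $2,100,000. The remaining $4,200,000 passes to the descendants.
The descendants' portion ($4,200,000) is divided into 5 shares of $840,000: Henrik and Mireille each take $840,000; Jessamy's $840,000 share passes to Jessamy's issue; Quilla's $840,000 share passes to Quilla's issue; Gemma's $840,000 share passes to Gemma's issue.
Jessamy's share ($840,000) is divided into 3 shares of $280,000: Sorcha and Tariq each take $280,000; Osric's $280,000 share passes to Osric's issue.
Osric's share ($280,000) passes entirely to Hanna.
Quilla's share ($840,000) passes entirely to Beatrix.
Gemma's share ($840,000) is divided into 3 shares of $280,000: Yusuf, Fionn, and Ursula each take $280,000.

Hanna receives $280,000.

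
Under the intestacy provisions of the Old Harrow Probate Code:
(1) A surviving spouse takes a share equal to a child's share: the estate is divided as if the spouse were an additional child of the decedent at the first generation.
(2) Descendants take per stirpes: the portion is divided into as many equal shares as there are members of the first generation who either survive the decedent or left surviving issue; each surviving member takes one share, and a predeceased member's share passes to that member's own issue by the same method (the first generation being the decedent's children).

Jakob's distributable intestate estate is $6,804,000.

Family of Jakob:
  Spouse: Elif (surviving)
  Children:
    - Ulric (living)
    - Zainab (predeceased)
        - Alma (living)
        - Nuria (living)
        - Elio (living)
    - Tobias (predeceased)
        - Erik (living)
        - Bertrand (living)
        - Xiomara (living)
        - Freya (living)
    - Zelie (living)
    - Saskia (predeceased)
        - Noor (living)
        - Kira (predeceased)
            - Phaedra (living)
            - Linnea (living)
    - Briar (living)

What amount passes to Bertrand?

Bertrand receives $243,000.

The spouse counts as an additional share at the children's level, so there are 7 primary shares of $972,000. Elif takes one such share ($972,000).
The children's combined portion ($5,832,000) is divided into 6 shares of $972,000: Ulric, Zelie, and Briar each take $972,000; Zainab's $972,000 share passes to Zainab's issue; Tobias's $972,000 share passes to Tobias's issue; Saskia's $972,000 share passes to Saskia's issue.
Zainab's share ($972,000) is divided into 3 shares of $324,000: Alma, Nuria, and Elio each take $324,000.
Tobias's share ($972,000) is divided into 4 shares of $243,000: Erik, Bertrand, Xiomara, and Freya each take $243,000.
Saskia's share ($972,000) is divided into 2 shares of $486,000: Noor takes $486,000; Kira's $486,000 share passes to Kira's issue.
Kira's share ($486,000) is divided into 2 shares of $243,000: Phaedra and Linnea each take $243,000.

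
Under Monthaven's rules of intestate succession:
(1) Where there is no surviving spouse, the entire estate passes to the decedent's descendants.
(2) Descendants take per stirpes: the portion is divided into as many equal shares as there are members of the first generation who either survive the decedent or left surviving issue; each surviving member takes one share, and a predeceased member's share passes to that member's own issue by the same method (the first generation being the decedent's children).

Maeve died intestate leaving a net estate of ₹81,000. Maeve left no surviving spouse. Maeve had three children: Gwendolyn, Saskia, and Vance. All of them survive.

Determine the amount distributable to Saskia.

The entire ₹81,000 passes to the descendants.
That amount (₹81,000) is divided into 3 shares of ₹27,000: Gwendolyn, Saskia, and Vance each take ₹27,000.

Saskia receives ₹27,000.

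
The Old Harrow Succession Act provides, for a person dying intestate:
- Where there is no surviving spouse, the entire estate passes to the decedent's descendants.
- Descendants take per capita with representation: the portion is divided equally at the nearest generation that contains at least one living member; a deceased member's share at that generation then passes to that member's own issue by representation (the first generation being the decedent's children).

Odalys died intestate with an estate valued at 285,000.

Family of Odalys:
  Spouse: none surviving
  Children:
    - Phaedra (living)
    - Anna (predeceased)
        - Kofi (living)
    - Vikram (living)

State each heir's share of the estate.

Phaedra: 95,000; Kofi: 95,000; Vikram: 95,000

The entire 285,000 passes to the descendants.
That amount (285,000) is divided into 3 shares of 95,000: Phaedra and Vikram each take 95,000; Anna's 95,000 share passes to Anna's issue.
Anna's share (95,000) passes entirely to Kofi.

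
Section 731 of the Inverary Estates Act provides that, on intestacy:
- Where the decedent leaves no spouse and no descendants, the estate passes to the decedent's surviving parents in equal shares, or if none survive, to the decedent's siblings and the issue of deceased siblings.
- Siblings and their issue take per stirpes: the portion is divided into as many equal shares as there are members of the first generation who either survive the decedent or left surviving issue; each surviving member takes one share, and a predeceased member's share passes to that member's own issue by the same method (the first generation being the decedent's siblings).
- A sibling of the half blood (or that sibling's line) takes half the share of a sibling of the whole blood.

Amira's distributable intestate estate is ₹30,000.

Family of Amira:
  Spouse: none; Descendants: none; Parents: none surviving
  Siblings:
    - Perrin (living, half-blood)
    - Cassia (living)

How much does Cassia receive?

Cassia receives ₹20,000.

The entire ₹30,000 passes to the siblings and their issue.
Counting each half-blood sibling's line as half a unit, there are 3/2 units in ₹30,000, so one unit is ₹20,000. Whole-blood lines (Cassia) take ₹20,000 each; half-blood lines (Perrin) take ₹10,000 each.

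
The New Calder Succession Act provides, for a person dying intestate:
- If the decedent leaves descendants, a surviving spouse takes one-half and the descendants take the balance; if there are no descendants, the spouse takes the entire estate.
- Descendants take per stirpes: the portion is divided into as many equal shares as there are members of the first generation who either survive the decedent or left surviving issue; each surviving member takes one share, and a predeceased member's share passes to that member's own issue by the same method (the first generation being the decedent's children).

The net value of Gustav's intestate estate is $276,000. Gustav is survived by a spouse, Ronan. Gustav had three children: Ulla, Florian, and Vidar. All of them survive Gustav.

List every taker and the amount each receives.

Ronan takes one-half of $276,000 = $138,000. The remaining $138,000 passes to the descendants.
The descendants' portion ($138,000) is divided into 3 shares of $46,000: Ulla, Florian, and Vidar each take $46,000.

Ronan: $138,000; Ulla: $46,000; Florian: $46,000; Vidar: $46,000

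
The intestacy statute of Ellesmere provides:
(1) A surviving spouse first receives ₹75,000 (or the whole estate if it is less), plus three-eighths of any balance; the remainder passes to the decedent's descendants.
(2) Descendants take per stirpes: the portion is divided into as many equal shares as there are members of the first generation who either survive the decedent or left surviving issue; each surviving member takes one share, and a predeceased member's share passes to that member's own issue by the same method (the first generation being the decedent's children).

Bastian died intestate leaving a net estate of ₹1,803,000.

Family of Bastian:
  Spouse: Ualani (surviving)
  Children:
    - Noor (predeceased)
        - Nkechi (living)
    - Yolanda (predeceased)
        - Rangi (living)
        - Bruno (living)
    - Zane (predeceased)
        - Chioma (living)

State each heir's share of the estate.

Ualani first takes ₹75,000, leaving a balance of ₹1,728,000. Ualani then takes three-eighths of the balance (₹648,000), for a total of ₹723,000. The remaining ₹1,080,000 passes to the descendants.
The descendants' portion (₹1,080,000) is divided into 3 shares of ₹360,000: Noor's ₹360,000 share passes to Noor's issue; Yolanda's ₹360,000 share passes to Yolanda's issue; Zane's ₹360,000 share passes to Zane's issue.
Noor's share (₹360,000) passes entirely to Nkechi.
Yolanda's share (₹360,000) is divided into 2 shares of ₹180,000: Rangi and Bruno each take ₹180,000.
Zane's share (₹360,000) passes entirely to Chioma.

Ualani: ₹723,000; Nkechi: ₹360,000; Rangi: ₹180,000; Bruno: ₹180,000; Chioma: ₹360,000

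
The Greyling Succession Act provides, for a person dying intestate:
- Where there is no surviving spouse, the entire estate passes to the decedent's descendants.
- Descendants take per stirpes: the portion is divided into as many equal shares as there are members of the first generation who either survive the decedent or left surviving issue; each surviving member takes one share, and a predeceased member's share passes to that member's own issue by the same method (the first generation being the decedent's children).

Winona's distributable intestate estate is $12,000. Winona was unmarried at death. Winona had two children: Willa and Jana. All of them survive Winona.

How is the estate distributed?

Willa: $6,000; Jana: $6,000

The entire $12,000 passes to the descendants.
That amount ($12,000) is divided into 2 shares of $6,000: Willa and Jana each take $6,000.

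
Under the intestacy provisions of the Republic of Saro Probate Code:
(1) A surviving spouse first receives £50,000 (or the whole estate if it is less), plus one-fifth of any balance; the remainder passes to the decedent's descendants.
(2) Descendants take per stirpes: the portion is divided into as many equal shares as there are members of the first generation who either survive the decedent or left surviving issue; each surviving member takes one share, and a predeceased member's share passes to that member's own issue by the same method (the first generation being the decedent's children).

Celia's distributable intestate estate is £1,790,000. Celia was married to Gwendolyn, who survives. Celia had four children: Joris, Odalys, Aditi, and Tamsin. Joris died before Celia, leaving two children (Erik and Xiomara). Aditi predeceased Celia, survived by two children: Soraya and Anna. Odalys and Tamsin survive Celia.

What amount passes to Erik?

Gwendolyn first takes £50,000, leaving a balance of £1,740,000. Gwendolyn then takes one-fifth of the balance (£348,000), for a total of £398,000. The remaining £1,392,000 passes to the descendants.
The descendants' portion (£1,392,000) is divided into 4 shares of £348,000: Odalys and Tamsin each take £348,000; Joris's £348,000 share passes to Joris's issue; Aditi's £348,000 share passes to Aditi's issue.
Joris's share (£348,000) is divided into 2 shares of £174,000: Erik and Xiomara each take £174,000.
Aditi's share (£348,000) is divided into 2 shares of £174,000: Soraya and Anna each take £174,000.

Erik receives £174,000.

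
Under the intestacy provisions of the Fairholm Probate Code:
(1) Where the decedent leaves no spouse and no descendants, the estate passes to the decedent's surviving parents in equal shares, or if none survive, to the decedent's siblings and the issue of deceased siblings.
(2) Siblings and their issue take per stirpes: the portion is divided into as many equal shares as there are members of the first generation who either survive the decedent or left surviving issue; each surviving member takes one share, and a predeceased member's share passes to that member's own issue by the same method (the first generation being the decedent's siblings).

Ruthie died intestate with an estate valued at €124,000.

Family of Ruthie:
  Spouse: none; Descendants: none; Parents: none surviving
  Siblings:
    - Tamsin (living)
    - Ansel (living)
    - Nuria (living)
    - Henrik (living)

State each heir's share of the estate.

The entire €124,000 passes to the siblings and their issue.
That amount (€124,000) is divided into 4 shares of €31,000: Tamsin, Ansel, Nuria, and Henrik each take €31,000.

Tamsin: €31,000; Ansel: €31,000; Nuria: €31,000; Henrik: €31,000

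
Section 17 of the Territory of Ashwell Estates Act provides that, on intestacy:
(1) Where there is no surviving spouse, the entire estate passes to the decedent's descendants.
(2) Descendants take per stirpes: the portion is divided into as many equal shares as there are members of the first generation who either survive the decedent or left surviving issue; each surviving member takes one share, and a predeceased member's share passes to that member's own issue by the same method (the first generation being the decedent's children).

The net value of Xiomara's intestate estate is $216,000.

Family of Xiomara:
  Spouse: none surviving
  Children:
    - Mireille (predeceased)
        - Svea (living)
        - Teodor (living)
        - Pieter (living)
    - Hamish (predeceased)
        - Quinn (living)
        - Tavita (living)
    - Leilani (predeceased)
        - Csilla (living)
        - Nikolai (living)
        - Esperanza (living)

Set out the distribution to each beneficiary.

The entire $216,000 passes to the descendants.
That amount ($216,000) is divided into 3 shares of $72,000: Mireille's $72,000 share passes to Mireille's issue; Hamish's $72,000 share passes to Hamish's issue; Leilani's $72,000 share passes to Leilani's issue.
Mireille's share ($72,000) is divided into 3 shares of $24,000: Svea, Teodor, and Pieter each take $24,000.
Hamish's share ($72,000) is divided into 2 shares of $36,000: Quinn and Tavita each take $36,000.
Leilani's share ($72,000) is divided into 3 shares of $24,000: Csilla, Nikolai, and Esperanza each take $24,000.

Svea: $24,000; Teodor: $24,000; Pieter: $24,000; Quinn: $36,000; Tavita: $36,000; Csilla: $24,000; Nikolai: $24,000; Esperanza: $24,000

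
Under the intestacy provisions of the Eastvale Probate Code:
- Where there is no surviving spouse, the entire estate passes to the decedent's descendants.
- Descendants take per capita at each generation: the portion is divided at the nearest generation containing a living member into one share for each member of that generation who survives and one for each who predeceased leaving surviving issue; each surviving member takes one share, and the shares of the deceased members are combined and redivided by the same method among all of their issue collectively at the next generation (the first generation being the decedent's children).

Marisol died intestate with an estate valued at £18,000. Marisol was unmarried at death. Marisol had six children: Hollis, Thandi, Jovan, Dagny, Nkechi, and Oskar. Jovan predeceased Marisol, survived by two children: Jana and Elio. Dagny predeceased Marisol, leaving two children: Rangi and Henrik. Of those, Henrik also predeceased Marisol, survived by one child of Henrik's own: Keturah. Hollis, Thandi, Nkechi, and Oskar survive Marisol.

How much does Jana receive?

The entire £18,000 passes to the descendants.
That amount (£18,000) is divided at the children's generation into 6 shares of £3,000. Hollis, Thandi, Nkechi, and Oskar each take £3,000. The 2 shares of the deceased (Jovan and Dagny) are combined into a pool of £6,000.
That pool (£6,000) is divided at the grandchildren's generation into 4 shares of £1,500. Jana, Elio, and Rangi each take £1,500. The remaining share for the deceased Henrik (£1,500) is carried to the next generation.
That pool (£1,500) passes entirely to Keturah, the sole taker at the great-grandchildren's generation.

Jana receives £1,500.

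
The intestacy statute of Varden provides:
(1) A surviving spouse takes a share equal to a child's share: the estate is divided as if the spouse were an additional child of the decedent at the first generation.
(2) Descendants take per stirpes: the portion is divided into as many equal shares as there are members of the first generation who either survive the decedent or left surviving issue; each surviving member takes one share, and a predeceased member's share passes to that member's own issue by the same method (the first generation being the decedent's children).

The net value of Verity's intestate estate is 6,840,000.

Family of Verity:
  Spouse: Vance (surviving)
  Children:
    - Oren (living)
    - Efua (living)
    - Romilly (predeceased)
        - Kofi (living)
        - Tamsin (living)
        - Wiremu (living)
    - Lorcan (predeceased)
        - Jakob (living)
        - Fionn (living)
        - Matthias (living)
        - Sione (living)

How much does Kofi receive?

Kofi receives 456,000.

The spouse counts as an additional share at the children's level, so there are 5 primary shares of 1,368,000. Vance takes one such share (1,368,000).
The children's combined portion (5,472,000) is divided into 4 shares of 1,368,000: Oren and Efua each take 1,368,000; Romilly's 1,368,000 share passes to Romilly's issue; Lorcan's 1,368,000 share passes to Lorcan's issue.
Romilly's share (1,368,000) is divided into 3 shares of 456,000: Kofi, Tamsin, and Wiremu each take 456,000.
Lorcan's share (1,368,000) is divided into 4 shares of 342,000: Jakob, Fionn, Matthias, and Sione each take 342,000.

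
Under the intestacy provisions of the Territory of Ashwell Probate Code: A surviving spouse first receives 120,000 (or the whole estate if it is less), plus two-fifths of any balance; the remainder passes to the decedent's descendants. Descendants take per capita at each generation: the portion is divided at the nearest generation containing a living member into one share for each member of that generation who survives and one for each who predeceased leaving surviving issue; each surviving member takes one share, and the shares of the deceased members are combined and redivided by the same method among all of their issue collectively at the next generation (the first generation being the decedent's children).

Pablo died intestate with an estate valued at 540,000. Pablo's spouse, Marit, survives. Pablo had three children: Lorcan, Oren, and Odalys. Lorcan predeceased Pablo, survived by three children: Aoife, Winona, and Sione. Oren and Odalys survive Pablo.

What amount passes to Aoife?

Marit first takes 120,000, leaving a balance of 420,000. Marit then takes two-fifths of the balance (168,000), for a total of 288,000. The remaining 252,000 passes to the descendants.
The descendants' portion (252,000) is divided at the children's generation into 3 shares of 84,000. Oren and Odalys each take 84,000. The remaining share for the deceased Lorcan (84,000) is carried to the next generation.
That pool (84,000) is divided at the grandchildren's generation equally among Aoife, Winona, and Sione: 28,000 each.

Aoife receives 28,000.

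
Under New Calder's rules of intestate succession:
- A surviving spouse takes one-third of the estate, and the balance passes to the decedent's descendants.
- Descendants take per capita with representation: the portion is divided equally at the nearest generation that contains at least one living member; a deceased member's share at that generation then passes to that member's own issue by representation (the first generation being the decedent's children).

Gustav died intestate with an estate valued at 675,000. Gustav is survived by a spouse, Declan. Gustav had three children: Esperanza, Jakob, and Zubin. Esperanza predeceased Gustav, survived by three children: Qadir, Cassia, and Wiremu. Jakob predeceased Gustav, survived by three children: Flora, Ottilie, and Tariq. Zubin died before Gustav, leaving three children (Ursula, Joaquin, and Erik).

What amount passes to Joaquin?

Joaquin receives 50,000.

Declan takes one-third of 675,000 = 225,000. The remaining 450,000 passes to the descendants.
No child survives, so the initial division is made at the grandchildren's generation.
The descendants' portion (450,000) is divided into 9 shares of 50,000: Qadir, Cassia, Wiremu, Flora, Ottilie, Tariq, Ursula, Joaquin, and Erik each take 50,000.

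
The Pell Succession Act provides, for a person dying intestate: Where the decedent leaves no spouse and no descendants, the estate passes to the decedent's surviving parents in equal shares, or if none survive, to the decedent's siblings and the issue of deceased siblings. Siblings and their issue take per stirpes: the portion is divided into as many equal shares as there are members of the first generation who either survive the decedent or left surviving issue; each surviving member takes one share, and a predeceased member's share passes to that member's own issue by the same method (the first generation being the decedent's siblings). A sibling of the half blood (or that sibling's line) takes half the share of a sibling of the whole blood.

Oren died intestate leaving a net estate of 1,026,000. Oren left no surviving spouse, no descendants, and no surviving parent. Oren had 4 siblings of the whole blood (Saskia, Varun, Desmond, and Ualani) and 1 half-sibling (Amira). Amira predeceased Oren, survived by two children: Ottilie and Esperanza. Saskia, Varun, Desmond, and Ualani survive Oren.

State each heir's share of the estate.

Saskia: 228,000; Varun: 228,000; Ottilie: 57,000; Esperanza: 57,000; Desmond: 228,000; Ualani: 228,000

The entire 1,026,000 passes to the siblings and their issue.
Counting each half-blood sibling's line as half a unit, there are 9/2 units in 1,026,000, so one unit is 228,000. Whole-blood lines (Saskia, Varun, Desmond, and Ualani) take 228,000 each; half-blood lines (Amira) take 114,000 each.
Amira's share (114,000) is divided into 2 shares of 57,000: Ottilie and Esperanza each take 57,000.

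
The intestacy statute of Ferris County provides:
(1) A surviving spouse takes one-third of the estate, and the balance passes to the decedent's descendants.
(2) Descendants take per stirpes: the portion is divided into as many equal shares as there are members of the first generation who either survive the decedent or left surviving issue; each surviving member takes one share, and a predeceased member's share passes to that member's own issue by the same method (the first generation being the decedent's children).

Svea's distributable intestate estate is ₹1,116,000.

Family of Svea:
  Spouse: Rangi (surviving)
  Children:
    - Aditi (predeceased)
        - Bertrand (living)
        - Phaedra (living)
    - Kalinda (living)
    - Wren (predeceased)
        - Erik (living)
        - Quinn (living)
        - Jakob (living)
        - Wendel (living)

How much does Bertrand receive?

Rangi takes one-third of ₹1,116,000 = ₹372,000. The remaining ₹744,000 passes to the descendants.
The descendants' portion (₹744,000) is divided into 3 shares of ₹248,000: Kalinda takes ₹248,000; Aditi's ₹248,000 share passes to Aditi's issue; Wren's ₹248,000 share passes to Wren's issue.
Aditi's share (₹248,000) is divided into 2 shares of ₹124,000: Bertrand and Phaedra each take ₹124,000.
Wren's share (₹248,000) is divided into 4 shares of ₹62,000: Erik, Quinn, Jakob, and Wendel each take ₹62,000.

Bertrand receives ₹124,000.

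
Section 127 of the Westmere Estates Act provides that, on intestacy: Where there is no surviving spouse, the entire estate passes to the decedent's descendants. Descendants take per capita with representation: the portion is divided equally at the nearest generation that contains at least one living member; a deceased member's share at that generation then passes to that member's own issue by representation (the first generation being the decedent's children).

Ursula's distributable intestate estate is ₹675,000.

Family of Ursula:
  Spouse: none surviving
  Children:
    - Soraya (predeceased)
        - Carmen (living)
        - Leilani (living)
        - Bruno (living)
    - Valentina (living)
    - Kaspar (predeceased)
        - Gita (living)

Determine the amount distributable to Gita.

Gita receives ₹225,000.

The entire ₹675,000 passes to the descendants.
That amount (₹675,000) is divided into 3 shares of ₹225,000: Valentina takes ₹225,000; Soraya's ₹225,000 share passes to Soraya's issue; Kaspar's ₹225,000 share passes to Kaspar's issue.
Soraya's share (₹225,000) is divided into 3 shares of ₹75,000: Carmen, Leilani, and Bruno each take ₹75,000.
Kaspar's share (₹225,000) passes entirely to Gita.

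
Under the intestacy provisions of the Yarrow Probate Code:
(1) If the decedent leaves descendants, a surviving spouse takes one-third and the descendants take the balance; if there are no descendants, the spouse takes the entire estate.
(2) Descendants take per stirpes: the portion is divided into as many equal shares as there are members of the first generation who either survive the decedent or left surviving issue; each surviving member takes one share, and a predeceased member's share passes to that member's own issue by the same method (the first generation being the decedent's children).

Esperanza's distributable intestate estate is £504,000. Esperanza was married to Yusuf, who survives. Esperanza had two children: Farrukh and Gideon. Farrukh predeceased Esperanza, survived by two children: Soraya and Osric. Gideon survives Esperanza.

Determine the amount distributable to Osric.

Osric receives £84,000.

Yusuf takes one-third of £504,000 = £168,000. The remaining £336,000 passes to the descendants.
The descendants' portion (£336,000) is divided into 2 shares of £168,000: Gideon takes £168,000; Farrukh's £168,000 share passes to Farrukh's issue.
Farrukh's share (£168,000) is divided into 2 shares of £84,000: Soraya and Osric each take £84,000.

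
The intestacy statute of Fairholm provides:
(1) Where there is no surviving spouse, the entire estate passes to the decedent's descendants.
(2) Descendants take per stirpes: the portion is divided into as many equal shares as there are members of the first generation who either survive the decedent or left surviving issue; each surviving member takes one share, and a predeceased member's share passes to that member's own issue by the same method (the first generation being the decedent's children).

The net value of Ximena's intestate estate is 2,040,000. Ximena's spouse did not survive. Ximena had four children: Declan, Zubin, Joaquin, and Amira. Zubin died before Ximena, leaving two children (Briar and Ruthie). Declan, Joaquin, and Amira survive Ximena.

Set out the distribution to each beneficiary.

The entire 2,040,000 passes to the descendants.
That amount (2,040,000) is divided into 4 shares of 510,000: Declan, Joaquin, and Amira each take 510,000; Zubin's 510,000 share passes to Zubin's issue.
Zubin's share (510,000) is divided into 2 shares of 255,000: Briar and Ruthie each take 255,000.

Declan: 510,000; Briar: 255,000; Ruthie: 255,000; Joaquin: 510,000; Amira: 510,000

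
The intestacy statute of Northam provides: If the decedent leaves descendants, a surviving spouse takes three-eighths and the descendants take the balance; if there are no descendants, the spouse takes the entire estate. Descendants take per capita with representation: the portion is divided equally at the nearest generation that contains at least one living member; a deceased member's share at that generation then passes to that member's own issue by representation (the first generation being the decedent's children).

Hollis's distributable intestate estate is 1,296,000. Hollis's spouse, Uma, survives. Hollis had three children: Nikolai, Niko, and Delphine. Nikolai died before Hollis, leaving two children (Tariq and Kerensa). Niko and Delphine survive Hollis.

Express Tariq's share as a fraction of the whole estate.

Tariq receives 5/48 of the estate.

Uma takes three-eighths of 1,296,000 = 486,000. The remaining 810,000 passes to the descendants.
The descendants' portion (810,000) is divided into 3 shares of 270,000: Niko and Delphine each take 270,000; Nikolai's 270,000 share passes to Nikolai's issue.
Nikolai's share (270,000) is divided into 2 shares of 135,000: Tariq and Kerensa each take 135,000.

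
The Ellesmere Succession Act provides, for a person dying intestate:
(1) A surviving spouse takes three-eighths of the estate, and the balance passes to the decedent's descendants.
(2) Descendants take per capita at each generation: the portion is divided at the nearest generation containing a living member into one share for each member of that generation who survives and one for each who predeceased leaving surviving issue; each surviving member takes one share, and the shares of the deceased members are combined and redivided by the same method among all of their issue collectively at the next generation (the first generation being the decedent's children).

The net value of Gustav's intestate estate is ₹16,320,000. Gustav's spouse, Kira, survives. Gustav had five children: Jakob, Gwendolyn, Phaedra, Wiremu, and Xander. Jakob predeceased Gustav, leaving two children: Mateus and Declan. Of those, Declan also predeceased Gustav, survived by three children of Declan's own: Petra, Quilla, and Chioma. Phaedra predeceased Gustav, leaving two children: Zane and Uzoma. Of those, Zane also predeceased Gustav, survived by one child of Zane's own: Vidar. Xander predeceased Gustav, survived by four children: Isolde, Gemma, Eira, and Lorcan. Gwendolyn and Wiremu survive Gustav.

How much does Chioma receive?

Chioma receives ₹382,500.

Kira takes three-eighths of ₹16,320,000 = ₹6,120,000. The remaining ₹10,200,000 passes to the descendants.
The descendants' portion (₹10,200,000) is divided at the children's generation into 5 shares of ₹2,040,000. Gwendolyn and Wiremu each take ₹2,040,000. The 3 shares of the deceased (Jakob, Phaedra, and Xander) are combined into a pool of ₹6,120,000.
That pool (₹6,120,000) is divided at the grandchildren's generation into 8 shares of ₹765,000. Mateus, Uzoma, Isolde, Gemma, Eira, and Lorcan each take ₹765,000. The 2 shares of the deceased (Declan and Zane) are combined into a pool of ₹1,530,000.
That pool (₹1,530,000) is divided at the great-grandchildren's generation equally among Petra, Quilla, Chioma, and Vidar: ₹382,500 each.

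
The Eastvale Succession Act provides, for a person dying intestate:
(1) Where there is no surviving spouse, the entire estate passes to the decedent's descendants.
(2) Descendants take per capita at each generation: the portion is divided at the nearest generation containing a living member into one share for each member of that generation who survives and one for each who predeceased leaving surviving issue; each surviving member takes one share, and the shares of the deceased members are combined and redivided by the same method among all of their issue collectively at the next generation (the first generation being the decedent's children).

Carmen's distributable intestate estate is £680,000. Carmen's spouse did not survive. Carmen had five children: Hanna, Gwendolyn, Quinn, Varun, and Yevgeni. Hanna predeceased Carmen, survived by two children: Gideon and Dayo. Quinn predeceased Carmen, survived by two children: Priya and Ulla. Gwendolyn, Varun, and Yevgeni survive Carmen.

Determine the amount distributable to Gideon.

Gideon receives £68,000.

The entire £680,000 passes to the descendants.
That amount (£680,000) is divided at the children's generation into 5 shares of £136,000. Gwendolyn, Varun, and Yevgeni each take £136,000. The 2 shares of the deceased (Hanna and Quinn) are combined into a pool of £272,000.
That pool (£272,000) is divided at the grandchildren's generation equally among Gideon, Dayo, Priya, and Ulla: £68,000 each.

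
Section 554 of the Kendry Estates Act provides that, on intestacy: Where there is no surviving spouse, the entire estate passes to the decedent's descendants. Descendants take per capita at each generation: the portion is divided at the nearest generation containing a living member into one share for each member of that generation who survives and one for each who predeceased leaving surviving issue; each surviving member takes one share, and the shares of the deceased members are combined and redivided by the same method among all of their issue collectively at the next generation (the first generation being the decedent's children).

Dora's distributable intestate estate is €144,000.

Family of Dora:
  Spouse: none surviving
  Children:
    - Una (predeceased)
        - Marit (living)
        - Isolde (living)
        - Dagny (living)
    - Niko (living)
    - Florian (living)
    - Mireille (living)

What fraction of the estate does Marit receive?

Marit receives 1/12 of the estate.

The entire €144,000 passes to the descendants.
That amount (€144,000) is divided at the children's generation into 4 shares of €36,000. Niko, Florian, and Mireille each take €36,000. The remaining share for the deceased Una (€36,000) is carried to the next generation.
That pool (€36,000) is divided at the grandchildren's generation equally among Marit, Isolde, and Dagny: €12,000 each.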